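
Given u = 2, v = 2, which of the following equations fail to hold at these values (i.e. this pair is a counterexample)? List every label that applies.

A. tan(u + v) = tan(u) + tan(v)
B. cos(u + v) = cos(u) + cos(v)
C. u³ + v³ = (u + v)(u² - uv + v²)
Evaluating each claim at the given values:
A. LHS = tan(4) ≈ 1.158, RHS = 2·tan(2) ≈ -4.37 → fails here (LHS ≠ RHS)
B. LHS = cos(4) ≈ -0.6536, RHS = 2·cos(2) ≈ -0.8323 → fails here (LHS ≠ RHS)
C. LHS = 16, RHS = 16 → holds here (LHS = RHS)

Answer: A, B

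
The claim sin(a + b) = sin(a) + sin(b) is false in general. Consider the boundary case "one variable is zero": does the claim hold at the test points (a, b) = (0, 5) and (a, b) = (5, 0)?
Yes, holds at both test points

At (0, 5): LHS = sin(5) ≈ -0.9589, RHS = sin(5) ≈ -0.9589 → equal
At (5, 0): LHS = sin(5) ≈ -0.9589, RHS = sin(5) ≈ -0.9589 → equal

So the claim does hold at both of these boundary points, even though it is not an identity.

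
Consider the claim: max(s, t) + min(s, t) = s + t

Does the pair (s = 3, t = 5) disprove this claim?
No

Substituting s = 3, t = 5:
LHS = max(3, 5) + min(3, 5) = 8
RHS = 3 + 5 = 8

The sides agree, so this pair does not disprove the claim.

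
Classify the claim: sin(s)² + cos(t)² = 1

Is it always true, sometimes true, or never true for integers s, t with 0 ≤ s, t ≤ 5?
Sometimes true

It holds at (s, t) = (4, 4) (both sides equal 1), but fails at (s, t) = (3, 4) (LHS = sin(3)² + cos(4)² ≈ 0.4472, RHS = 1).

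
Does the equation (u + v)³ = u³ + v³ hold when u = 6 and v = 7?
Fails

Substituting u = 6, v = 7:

LHS = (6 + 7)³ = 2197
RHS = 6³ + 7³ = 559

LHS ≠ RHS, so the equation does not hold at this point.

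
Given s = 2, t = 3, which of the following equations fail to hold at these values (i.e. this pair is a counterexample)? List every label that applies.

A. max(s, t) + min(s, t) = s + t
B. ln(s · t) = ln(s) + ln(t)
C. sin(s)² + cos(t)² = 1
Evaluating each claim at the given values:
A. LHS = 5, RHS = 5 → holds here (LHS = RHS)
B. LHS = ln(6) ≈ 1.792, RHS = ln(2) + ln(3) ≈ 1.792 → holds here (LHS = RHS)
C. LHS = sin(2)² + cos(3)² ≈ 1.807, RHS = 1 → fails here (LHS ≠ RHS)

Answer: C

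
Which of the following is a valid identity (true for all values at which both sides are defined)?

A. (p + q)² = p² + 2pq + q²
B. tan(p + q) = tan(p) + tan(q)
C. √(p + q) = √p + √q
A: holds — e.g. at (2, 2), both sides equal 16.
B: fails at (4, 4) — LHS = tan(8) ≈ -6.8, RHS = 2·tan(4) ≈ 2.316.
C: fails at (3, 4) — LHS = √(7) ≈ 2.646, RHS = √(3) + 2 ≈ 3.732.

Answer: A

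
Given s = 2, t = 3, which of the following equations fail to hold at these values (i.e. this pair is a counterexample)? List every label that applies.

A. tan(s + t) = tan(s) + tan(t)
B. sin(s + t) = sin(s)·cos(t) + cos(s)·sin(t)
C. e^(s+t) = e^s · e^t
Evaluating each claim at the given values:
A. LHS = tan(5) ≈ -3.381, RHS = tan(2) + tan(3) ≈ -2.328 → fails here (LHS ≠ RHS)
B. LHS = sin(5) ≈ -0.9589, RHS = sin(2)·cos(3) + sin(3)·cos(2) ≈ -0.9589 → holds here (LHS = RHS)
C. LHS = e^5 ≈ 148.4, RHS = e^5 ≈ 148.4 → holds here (LHS = RHS)

Answer: A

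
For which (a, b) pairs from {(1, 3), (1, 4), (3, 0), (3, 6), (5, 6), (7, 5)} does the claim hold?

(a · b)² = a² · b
(3, 0)

Testing each pair:
(1, 3): LHS = 9, RHS = 3 → fails
(1, 4): LHS = 16, RHS = 4 → fails
(3, 0): LHS = 0, RHS = 0 → holds
(3, 6): LHS = 324, RHS = 54 → fails
(5, 6): LHS = 900, RHS = 150 → fails
(7, 5): LHS = 1225, RHS = 245 → fails

1 of 6 pairs satisfies the claim.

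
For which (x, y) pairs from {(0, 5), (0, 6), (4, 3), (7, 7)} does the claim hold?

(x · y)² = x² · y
Testing each pair:
(0, 5): LHS = 0, RHS = 0 → holds
(0, 6): LHS = 0, RHS = 0 → holds
(4, 3): LHS = 144, RHS = 48 → fails
(7, 7): LHS = 2401, RHS = 343 → fails

2 of 4 pairs satisfy the claim.

Answer: (0, 5), (0, 6)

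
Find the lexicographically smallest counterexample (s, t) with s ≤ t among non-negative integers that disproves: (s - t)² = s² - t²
(s, t) = (0, 1)

At (0, 0): both sides equal 0, so it holds there.

Substituting (0, 1) into the claim:
LHS = (0 - 1)² = 1
RHS = 0² - 1² = -1

Since LHS ≠ RHS, this pair disproves the claim, and no lexicographically smaller pair (s ≤ t, non-negative integers) does.

For instance (0, 5) is also a counterexample (LHS = 25, RHS = -25), but it's lexicographically larger.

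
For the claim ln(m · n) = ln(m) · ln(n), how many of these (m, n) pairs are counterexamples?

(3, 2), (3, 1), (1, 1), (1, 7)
Testing each pair:
(3, 2): LHS = ln(6) ≈ 1.792, RHS = ln(2)·ln(3) ≈ 0.7615 → counterexample
(3, 1): LHS = ln(3) ≈ 1.099, RHS = 0 → counterexample
(1, 1): LHS = 0, RHS = 0 → satisfies claim
(1, 7): LHS = ln(7) ≈ 1.946, RHS = 0 → counterexample

That makes 3 counterexamples.

Answer: 3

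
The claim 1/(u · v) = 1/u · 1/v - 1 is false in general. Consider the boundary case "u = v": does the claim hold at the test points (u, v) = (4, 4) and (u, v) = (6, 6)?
No, fails at both test points

At (4, 4): LHS = 1/16 ≠ RHS = -15/16
At (6, 6): LHS = 1/36 ≠ RHS = -35/36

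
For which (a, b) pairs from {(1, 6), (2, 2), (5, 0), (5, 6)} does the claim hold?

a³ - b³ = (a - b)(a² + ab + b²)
Testing each pair:
(1, 6): LHS = -215, RHS = -215 → holds
(2, 2): LHS = 0, RHS = 0 → holds
(5, 0): LHS = 125, RHS = 125 → holds
(5, 6): LHS = -91, RHS = -91 → holds

Every pair satisfies the claim.

Answer: All pairs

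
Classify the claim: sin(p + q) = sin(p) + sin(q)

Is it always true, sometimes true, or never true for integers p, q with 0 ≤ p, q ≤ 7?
It holds at (p, q) = (7, 0) (both sides equal sin(7) ≈ 0.657), but fails at (p, q) = (4, 3) (LHS = sin(7) ≈ 0.657, RHS = sin(4) + sin(3) ≈ -0.6157).

Answer: Sometimes true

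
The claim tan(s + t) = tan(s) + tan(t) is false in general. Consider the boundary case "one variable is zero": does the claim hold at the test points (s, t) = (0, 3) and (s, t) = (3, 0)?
Yes, holds at both test points

At (0, 3): LHS = tan(3) ≈ -0.1425, RHS = tan(3) ≈ -0.1425 → equal
At (3, 0): LHS = tan(3) ≈ -0.1425, RHS = tan(3) ≈ -0.1425 → equal

So the claim does hold at both of these boundary points, even though it is not an identity.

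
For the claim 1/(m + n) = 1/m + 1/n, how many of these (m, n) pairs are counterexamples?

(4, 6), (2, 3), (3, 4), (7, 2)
4

Testing each pair:
(4, 6): LHS = 1/10, RHS = 5/12 → counterexample
(2, 3): LHS = 1/5, RHS = 5/6 → counterexample
(3, 4): LHS = 1/7, RHS = 7/12 → counterexample
(7, 2): LHS = 1/9, RHS = 9/14 → counterexample

That makes 4 counterexamples.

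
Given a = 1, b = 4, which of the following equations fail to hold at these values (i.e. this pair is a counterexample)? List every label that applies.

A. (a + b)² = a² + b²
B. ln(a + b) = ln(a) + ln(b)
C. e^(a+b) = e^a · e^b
A, B

Evaluating each claim at the given values:
A. LHS = 25, RHS = 17 → fails here (LHS ≠ RHS)
B. LHS = ln(5) ≈ 1.609, RHS = ln(4) ≈ 1.386 → fails here (LHS ≠ RHS)
C. LHS = e^5 ≈ 148.4, RHS = e^5 ≈ 148.4 → holds here (LHS = RHS)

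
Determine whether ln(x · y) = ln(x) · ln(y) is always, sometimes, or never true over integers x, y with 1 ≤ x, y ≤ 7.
Sometimes true

It holds at (x, y) = (1, 1) (both sides equal 0), but fails at (x, y) = (4, 7) (LHS = ln(28) ≈ 3.332, RHS = ln(4)·ln(7) ≈ 2.698).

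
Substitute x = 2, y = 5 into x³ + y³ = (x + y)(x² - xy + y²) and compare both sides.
LHS = 2³ + 5³ = 133
RHS = (2 + 5)(2² - 2·5 + 5²) = 133

LHS = RHS: the two sides agree.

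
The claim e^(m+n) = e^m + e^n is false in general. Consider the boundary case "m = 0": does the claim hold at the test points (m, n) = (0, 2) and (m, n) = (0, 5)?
No, fails at both test points

At (0, 2): LHS = e^2 ≈ 7.389 ≠ RHS = 1 + e^2 ≈ 8.389
At (0, 5): LHS = e^5 ≈ 148.4 ≠ RHS = 1 + e^5 ≈ 149.4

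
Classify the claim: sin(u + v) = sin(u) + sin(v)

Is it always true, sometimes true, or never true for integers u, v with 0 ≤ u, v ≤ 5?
Sometimes true

It holds at (u, v) = (3, 0) (both sides equal sin(3) ≈ 0.1411), but fails at (u, v) = (1, 1) (LHS = sin(2) ≈ 0.9093, RHS = 2·sin(1) ≈ 1.683).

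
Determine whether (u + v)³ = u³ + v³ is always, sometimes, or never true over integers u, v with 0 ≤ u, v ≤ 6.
It holds at (u, v) = (0, 0) (both sides equal 0), but fails at (u, v) = (2, 6) (LHS = 512, RHS = 224).

Answer: Sometimes true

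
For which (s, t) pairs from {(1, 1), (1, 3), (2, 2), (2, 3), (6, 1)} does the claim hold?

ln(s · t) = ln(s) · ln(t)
Testing each pair:
(1, 1): LHS = 0, RHS = 0 → holds
(1, 3): LHS = ln(3) ≈ 1.099, RHS = 0 → fails
(2, 2): LHS = ln(4) ≈ 1.386, RHS = ln(2)² ≈ 0.4805 → fails
(2, 3): LHS = ln(6) ≈ 1.792, RHS = ln(2)·ln(3) ≈ 0.7615 → fails
(6, 1): LHS = ln(6) ≈ 1.792, RHS = 0 → fails

1 of 5 pairs satisfies the claim.

Answer: (1, 1)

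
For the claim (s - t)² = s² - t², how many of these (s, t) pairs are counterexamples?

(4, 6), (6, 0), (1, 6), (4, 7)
3

Testing each pair:
(4, 6): LHS = 4, RHS = -20 → counterexample
(6, 0): LHS = 36, RHS = 36 → satisfies claim
(1, 6): LHS = 25, RHS = -35 → counterexample
(4, 7): LHS = 9, RHS = -33 → counterexample

That makes 3 counterexamples.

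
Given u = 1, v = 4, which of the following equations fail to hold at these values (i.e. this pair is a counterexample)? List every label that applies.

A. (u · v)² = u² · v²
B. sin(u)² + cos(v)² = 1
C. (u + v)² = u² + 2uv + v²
B

Evaluating each claim at the given values:
A. LHS = 16, RHS = 16 → holds here (LHS = RHS)
B. LHS = cos(4)² + sin(1)² ≈ 1.135, RHS = 1 → fails here (LHS ≠ RHS)
C. LHS = 25, RHS = 25 → holds here (LHS = RHS)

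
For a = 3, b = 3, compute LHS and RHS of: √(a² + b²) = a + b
LHS = √(3² + 3²) = 3·√(2) ≈ 4.243
RHS = 3 + 3 = 6

LHS ≠ RHS (they differ by about 1.757), so the equation does not hold here.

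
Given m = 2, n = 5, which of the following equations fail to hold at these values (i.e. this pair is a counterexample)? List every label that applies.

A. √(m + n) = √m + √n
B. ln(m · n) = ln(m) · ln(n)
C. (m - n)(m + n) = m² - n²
A, B

Evaluating each claim at the given values:
A. LHS = √(7) ≈ 2.646, RHS = √(2) + √(5) ≈ 3.65 → fails here (LHS ≠ RHS)
B. LHS = ln(10) ≈ 2.303, RHS = ln(2)·ln(5) ≈ 1.116 → fails here (LHS ≠ RHS)
C. LHS = -21, RHS = -21 → holds here (LHS = RHS)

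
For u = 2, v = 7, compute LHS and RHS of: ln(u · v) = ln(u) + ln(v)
LHS = ln(2 · 7) = ln(14) ≈ 2.639
RHS = ln(2) + ln(7) ≈ 2.639

LHS = RHS: the two sides agree.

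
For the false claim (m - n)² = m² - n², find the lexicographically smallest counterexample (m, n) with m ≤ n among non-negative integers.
(m, n) = (0, 1)

Substituting (0, 1) into the claim:
LHS = (0 - 1)² = 1
RHS = 0² - 1² = -1

Since LHS ≠ RHS, this pair disproves the claim, and no lexicographically smaller pair (m ≤ n, non-negative integers) does.

For instance (0, 5) is also a counterexample (LHS = 25, RHS = -25), but it's lexicographically larger.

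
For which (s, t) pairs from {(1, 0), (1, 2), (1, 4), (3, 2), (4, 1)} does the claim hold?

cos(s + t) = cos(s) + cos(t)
Testing each pair:
(1, 0): LHS = cos(1) ≈ 0.5403, RHS = cos(1) + 1 ≈ 1.54 → fails
(1, 2): LHS = cos(3) ≈ -0.99, RHS = cos(2) + cos(1) ≈ 0.1242 → fails
(1, 4): LHS = cos(5) ≈ 0.2837, RHS = cos(4) + cos(1) ≈ -0.1133 → fails
(3, 2): LHS = cos(5) ≈ 0.2837, RHS = cos(3) + cos(2) ≈ -1.406 → fails
(4, 1): LHS = cos(5) ≈ 0.2837, RHS = cos(4) + cos(1) ≈ -0.1133 → fails

No pair satisfies the claim.

Answer: None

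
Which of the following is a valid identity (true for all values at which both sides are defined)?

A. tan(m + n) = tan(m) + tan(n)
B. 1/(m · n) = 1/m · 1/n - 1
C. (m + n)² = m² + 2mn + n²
A: fails at (3, 5) — LHS = tan(8) ≈ -6.8, RHS = tan(5) + tan(3) ≈ -3.523.
B: fails at (1, 2) — LHS = 1/2, RHS = -1/2.
C: holds — e.g. at (4, 5), both sides equal 81.

Answer: C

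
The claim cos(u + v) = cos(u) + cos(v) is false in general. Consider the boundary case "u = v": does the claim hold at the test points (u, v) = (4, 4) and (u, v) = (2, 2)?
No, fails at both test points

At (4, 4): LHS = cos(8) ≈ -0.1455 ≠ RHS = 2·cos(4) ≈ -1.307
At (2, 2): LHS = cos(4) ≈ -0.6536 ≠ RHS = 2·cos(2) ≈ -0.8323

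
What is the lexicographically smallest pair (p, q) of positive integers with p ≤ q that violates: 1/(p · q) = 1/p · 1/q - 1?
(p, q) = (1, 1)

Substituting (1, 1) into the claim:
LHS = 1/(1 · 1) = 1
RHS = 1/1 · 1/1 - 1 = 0

Since LHS ≠ RHS, this pair disproves the claim, and no lexicographically smaller pair (p ≤ q, positive integers) does.

For instance (4, 5) is also a counterexample (LHS = 1/20, RHS = -19/20), but it's lexicographically larger.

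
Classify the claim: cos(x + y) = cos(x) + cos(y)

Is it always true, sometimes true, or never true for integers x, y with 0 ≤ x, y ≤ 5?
Never true

The claim fails for every pair in the range. For instance at (x, y) = (3, 0): LHS = cos(3) ≈ -0.99, RHS = cos(3) + 1 ≈ 0.01001.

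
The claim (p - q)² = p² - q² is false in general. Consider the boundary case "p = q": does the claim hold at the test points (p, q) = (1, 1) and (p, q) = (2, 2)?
At (1, 1): LHS = 0, RHS = 0 → equal
At (2, 2): LHS = 0, RHS = 0 → equal

So the claim does hold at both of these boundary points, even though it is not an identity.

Answer: Yes, holds at both test points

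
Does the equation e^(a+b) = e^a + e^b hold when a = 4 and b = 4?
Fails

Substituting a = 4, b = 4:

LHS = e^(4+4) = e^8 ≈ 2981
RHS = e^4 + e^4 = 2·e^4 ≈ 109.2

LHS ≠ RHS, so the equation does not hold at this point.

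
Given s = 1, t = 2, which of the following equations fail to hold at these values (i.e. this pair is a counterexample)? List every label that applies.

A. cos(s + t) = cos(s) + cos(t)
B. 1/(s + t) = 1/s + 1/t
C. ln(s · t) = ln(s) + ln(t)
A, B

Evaluating each claim at the given values:
A. LHS = cos(3) ≈ -0.99, RHS = cos(2) + cos(1) ≈ 0.1242 → fails here (LHS ≠ RHS)
B. LHS = 1/3, RHS = 3/2 → fails here (LHS ≠ RHS)
C. LHS = ln(2) ≈ 0.6931, RHS = ln(2) ≈ 0.6931 → holds here (LHS = RHS)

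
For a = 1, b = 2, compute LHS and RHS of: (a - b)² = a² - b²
LHS = (1 - 2)² = 1
RHS = 1² - 2² = -3

LHS ≠ RHS, so the equation does not hold here.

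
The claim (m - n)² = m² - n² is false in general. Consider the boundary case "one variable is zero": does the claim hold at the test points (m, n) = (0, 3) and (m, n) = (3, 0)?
At (0, 3): LHS = 9 ≠ RHS = -9
At (3, 0): LHS = 9, RHS = 9 → equal

Answer: Only at (3, 0)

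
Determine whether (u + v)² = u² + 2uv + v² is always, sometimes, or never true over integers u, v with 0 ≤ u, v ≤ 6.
Always true

The identity holds for every pair in the range. For instance at (u, v) = (3, 2): both sides equal 25.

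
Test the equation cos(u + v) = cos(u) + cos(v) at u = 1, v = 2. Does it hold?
Fails

Substituting u = 1, v = 2:

LHS = cos(1 + 2) = cos(3) ≈ -0.99
RHS = cos(1) + cos(2) ≈ 0.1242

LHS ≠ RHS, so the equation does not hold at this point.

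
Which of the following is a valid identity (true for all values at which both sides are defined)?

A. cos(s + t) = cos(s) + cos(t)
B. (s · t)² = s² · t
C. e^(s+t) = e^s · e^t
A: fails at (5, 5) — LHS = cos(10) ≈ -0.8391, RHS = 2·cos(5) ≈ 0.5673.
B: fails at (4, 6) — LHS = 576, RHS = 96.
C: holds — e.g. at (5, 8), both sides equal e^13 ≈ 442413.4.

Answer: C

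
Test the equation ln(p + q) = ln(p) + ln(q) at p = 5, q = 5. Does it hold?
Fails

Substituting p = 5, q = 5:

LHS = ln(5 + 5) = ln(10) ≈ 2.303
RHS = ln(5) + ln(5) = 2·ln(5) ≈ 3.219

LHS ≠ RHS, so the equation does not hold at this point.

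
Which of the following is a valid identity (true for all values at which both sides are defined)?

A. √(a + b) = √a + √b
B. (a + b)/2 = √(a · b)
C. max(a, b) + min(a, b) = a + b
C

A: fails at (2, 5) — LHS = √(7) ≈ 2.646, RHS = √(2) + √(5) ≈ 3.65.
B: fails at (1, 5) — LHS = 3, RHS = √(5) ≈ 2.236.
C: holds — e.g. at (2, 2), both sides equal 4.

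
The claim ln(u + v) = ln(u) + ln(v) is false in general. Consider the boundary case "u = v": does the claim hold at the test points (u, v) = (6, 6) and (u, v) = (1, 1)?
At (6, 6): LHS = ln(12) ≈ 2.485 ≠ RHS = 2·ln(6) ≈ 3.584
At (1, 1): LHS = ln(2) ≈ 0.6931 ≠ RHS = 0

Answer: No, fails at both test points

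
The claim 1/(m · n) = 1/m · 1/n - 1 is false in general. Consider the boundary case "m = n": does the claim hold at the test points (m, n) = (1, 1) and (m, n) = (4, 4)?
No, fails at both test points

At (1, 1): LHS = 1 ≠ RHS = 0
At (4, 4): LHS = 1/16 ≠ RHS = -15/16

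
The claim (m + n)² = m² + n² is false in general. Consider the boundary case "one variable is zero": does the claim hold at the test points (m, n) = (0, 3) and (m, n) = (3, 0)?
At (0, 3): LHS = 9, RHS = 9 → equal
At (3, 0): LHS = 9, RHS = 9 → equal

So the claim does hold at both of these boundary points, even though it is not an identity.

Answer: Yes, holds at both test points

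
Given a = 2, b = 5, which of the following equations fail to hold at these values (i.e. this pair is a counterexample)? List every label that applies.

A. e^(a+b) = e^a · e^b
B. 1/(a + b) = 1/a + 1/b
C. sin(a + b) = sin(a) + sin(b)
Evaluating each claim at the given values:
A. LHS = e^7 ≈ 1097, RHS = e^7 ≈ 1097 → holds here (LHS = RHS)
B. LHS = 1/7, RHS = 7/10 → fails here (LHS ≠ RHS)
C. LHS = sin(7) ≈ 0.657, RHS = sin(5) + sin(2) ≈ -0.04963 → fails here (LHS ≠ RHS)

Answer: B, C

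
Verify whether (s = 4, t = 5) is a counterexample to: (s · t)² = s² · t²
Substituting s = 4, t = 5:
LHS = (4 · 5)² = 400
RHS = 4² · 5² = 400

The sides agree, so this pair does not disprove the claim.

Answer: No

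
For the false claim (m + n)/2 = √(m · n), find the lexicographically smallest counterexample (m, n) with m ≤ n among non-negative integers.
Substituting (0, 1) into the claim:
LHS = (0 + 1)/2 = 1/2
RHS = √(0 · 1) = 0

Since LHS ≠ RHS, this pair disproves the claim, and no lexicographically smaller pair (m ≤ n, non-negative integers) does.

For instance (1, 7) is also a counterexample (LHS = 4, RHS = √(7) ≈ 2.646), but it's lexicographically larger.

Answer: (m, n) = (0, 1)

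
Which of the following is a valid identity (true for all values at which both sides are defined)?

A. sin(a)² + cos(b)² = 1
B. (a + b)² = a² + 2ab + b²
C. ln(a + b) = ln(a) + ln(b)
B

A: fails at (6, 7) — LHS = sin(6)² + cos(7)² ≈ 0.6464, RHS = 1.
B: holds — e.g. at (3, 7), both sides equal 100.
C: fails at (2, 4) — LHS = ln(6) ≈ 1.792, RHS = ln(2) + ln(4) ≈ 2.079.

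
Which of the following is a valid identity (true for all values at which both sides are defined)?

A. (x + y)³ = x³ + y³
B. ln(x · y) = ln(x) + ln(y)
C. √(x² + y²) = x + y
A: fails at (3, 7) — LHS = 1000, RHS = 370.
B: holds — e.g. at (3, 5), both sides equal ln(15) ≈ 2.708.
C: fails at (1, 1) — LHS = √(2) ≈ 1.414, RHS = 2.

Answer: B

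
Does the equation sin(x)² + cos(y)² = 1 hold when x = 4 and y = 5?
Substituting x = 4, y = 5:

LHS = sin(4)² + cos(5)² ≈ 0.6532
RHS = 1

LHS ≠ RHS, so the equation does not hold at this point.

Answer: Fails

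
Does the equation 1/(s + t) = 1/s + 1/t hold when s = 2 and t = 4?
Fails

Substituting s = 2, t = 4:

LHS = 1/(2 + 4) = 1/6
RHS = 1/2 + 1/4 = 3/4

LHS ≠ RHS, so the equation does not hold at this point.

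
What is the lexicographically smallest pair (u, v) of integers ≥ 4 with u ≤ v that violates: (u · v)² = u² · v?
(u, v) = (4, 4)

Substituting (4, 4) into the claim:
LHS = (4 · 4)² = 256
RHS = 4² · 4 = 64

Since LHS ≠ RHS, this pair disproves the claim, and no lexicographically smaller pair (u ≤ v, integers ≥ 4) does.

For instance (6, 8) is also a counterexample (LHS = 2304, RHS = 288), but it's lexicographically larger.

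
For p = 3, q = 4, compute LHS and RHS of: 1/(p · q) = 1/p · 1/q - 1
LHS = 1/(3 · 4) = 1/12
RHS = 1/3 · 1/4 - 1 = -11/12

LHS ≠ RHS, so the equation does not hold here.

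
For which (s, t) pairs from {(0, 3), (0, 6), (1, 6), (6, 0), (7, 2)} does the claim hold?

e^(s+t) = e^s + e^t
Testing each pair:
(0, 3): LHS = e^3 ≈ 20.09, RHS = 1 + e^3 ≈ 21.09 → fails
(0, 6): LHS = e^6 ≈ 403.4, RHS = 1 + e^6 ≈ 404.4 → fails
(1, 6): LHS = e^7 ≈ 1097, RHS = e + e^6 ≈ 406.1 → fails
(6, 0): LHS = e^6 ≈ 403.4, RHS = 1 + e^6 ≈ 404.4 → fails
(7, 2): LHS = e^9 ≈ 8103, RHS = e^2 + e^7 ≈ 1104 → fails

No pair satisfies the claim.

Answer: None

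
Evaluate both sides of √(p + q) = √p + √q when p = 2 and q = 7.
LHS = √(2 + 7) = 3
RHS = √2 + √7 = √(2) + √(7) ≈ 4.06

LHS ≠ RHS (they differ by about 1.06), so the equation does not hold here.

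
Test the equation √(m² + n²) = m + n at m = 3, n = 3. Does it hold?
Substituting m = 3, n = 3:

LHS = √(3² + 3²) = 3·√(2) ≈ 4.243
RHS = 3 + 3 = 6

LHS ≠ RHS, so the equation does not hold at this point.

Answer: Fails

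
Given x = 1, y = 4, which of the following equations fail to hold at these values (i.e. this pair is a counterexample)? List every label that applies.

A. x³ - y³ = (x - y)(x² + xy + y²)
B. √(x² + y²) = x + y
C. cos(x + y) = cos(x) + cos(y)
Evaluating each claim at the given values:
A. LHS = -63, RHS = -63 → holds here (LHS = RHS)
B. LHS = √(17) ≈ 4.123, RHS = 5 → fails here (LHS ≠ RHS)
C. LHS = cos(5) ≈ 0.2837, RHS = cos(4) + cos(1) ≈ -0.1133 → fails here (LHS ≠ RHS)

Answer: B, C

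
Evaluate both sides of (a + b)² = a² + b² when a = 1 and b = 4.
LHS = (1 + 4)² = 25
RHS = 1² + 4² = 17

LHS ≠ RHS, so the equation does not hold here.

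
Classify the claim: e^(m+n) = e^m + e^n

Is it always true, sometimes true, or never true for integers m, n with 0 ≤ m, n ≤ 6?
The claim fails for every pair in the range. For instance at (m, n) = (3, 0): LHS = e^3 ≈ 20.09, RHS = 1 + e^3 ≈ 21.09.

Answer: Never true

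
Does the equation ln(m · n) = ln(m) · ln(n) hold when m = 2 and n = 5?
Fails

Substituting m = 2, n = 5:

LHS = ln(2 · 5) = ln(10) ≈ 2.303
RHS = ln(2) · ln(5) ≈ 1.116

LHS ≠ RHS, so the equation does not hold at this point.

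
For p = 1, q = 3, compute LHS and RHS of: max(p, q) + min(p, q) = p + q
LHS = max(1, 3) + min(1, 3) = 4
RHS = 1 + 3 = 4

LHS = RHS: the two sides agree.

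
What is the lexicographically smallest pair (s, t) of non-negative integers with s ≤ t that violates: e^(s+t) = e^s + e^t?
(s, t) = (0, 0)

Substituting (0, 0) into the claim:
LHS = e^(0+0) = 1
RHS = e^0 + e^0 = 2

Since LHS ≠ RHS, this pair disproves the claim, and no lexicographically smaller pair (s ≤ t, non-negative integers) does.

For instance (1, 7) is also a counterexample (LHS = e^8 ≈ 2981, RHS = e + e^7 ≈ 1099), but it's lexicographically larger.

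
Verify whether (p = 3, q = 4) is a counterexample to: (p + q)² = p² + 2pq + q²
Substituting p = 3, q = 4:
LHS = (3 + 4)² = 49
RHS = 3² + 2·3·4 + 4² = 49

The sides agree, so this pair does not disprove the claim.

Answer: No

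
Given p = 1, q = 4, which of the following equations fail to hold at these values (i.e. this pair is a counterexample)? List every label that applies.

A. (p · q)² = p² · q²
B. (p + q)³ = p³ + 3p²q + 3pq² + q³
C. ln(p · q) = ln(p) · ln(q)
Evaluating each claim at the given values:
A. LHS = 16, RHS = 16 → holds here (LHS = RHS)
B. LHS = 125, RHS = 125 → holds here (LHS = RHS)
C. LHS = ln(4) ≈ 1.386, RHS = 0 → fails here (LHS ≠ RHS)

Answer: C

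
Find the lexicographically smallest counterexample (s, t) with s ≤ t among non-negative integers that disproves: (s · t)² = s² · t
At (0, 2): both sides equal 0, so it holds there.
At (1, 1): both sides equal 1, so it holds there.

Substituting (1, 2) into the claim:
LHS = (1 · 2)² = 4
RHS = 1² · 2 = 2

Since LHS ≠ RHS, this pair disproves the claim, and no lexicographically smaller pair (s ≤ t, non-negative integers) does.

For instance (4, 6) is also a counterexample (LHS = 576, RHS = 96), but it's lexicographically larger.

Answer: (s, t) = (1, 2)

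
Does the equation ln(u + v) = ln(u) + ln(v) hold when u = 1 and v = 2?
Substituting u = 1, v = 2:

LHS = ln(1 + 2) = ln(3) ≈ 1.099
RHS = ln(1) + ln(2) = ln(2) ≈ 0.6931

LHS ≠ RHS, so the equation does not hold at this point.

Answer: Fails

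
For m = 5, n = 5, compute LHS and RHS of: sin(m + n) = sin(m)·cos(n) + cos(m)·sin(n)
LHS = sin(5 + 5) = sin(10) ≈ -0.544
RHS = sin(5)·cos(5) + cos(5)·sin(5) = 2·sin(5)·cos(5) ≈ -0.544

LHS = RHS: the two sides agree.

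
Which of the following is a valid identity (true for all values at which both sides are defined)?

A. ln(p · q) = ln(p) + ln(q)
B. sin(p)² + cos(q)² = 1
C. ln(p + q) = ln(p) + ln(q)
A

A: holds — e.g. at (2, 3), both sides equal ln(6) ≈ 1.792.
B: fails at (2, 5) — LHS = cos(5)² + sin(2)² ≈ 0.9073, RHS = 1.
C: fails at (4, 6) — LHS = ln(10) ≈ 2.303, RHS = ln(4) + ln(6) ≈ 3.178.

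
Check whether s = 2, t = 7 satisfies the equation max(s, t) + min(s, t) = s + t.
Substituting s = 2, t = 7:

LHS = max(2, 7) + min(2, 7) = 9
RHS = 2 + 7 = 9

LHS = RHS, so the equation holds at this point.

Answer: Holds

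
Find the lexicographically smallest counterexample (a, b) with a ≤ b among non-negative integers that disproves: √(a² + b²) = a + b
(a, b) = (1, 1)

At (0, 2): both sides equal 2, so it holds there.

Substituting (1, 1) into the claim:
LHS = √(1² + 1²) = √(2) ≈ 1.414
RHS = 1 + 1 = 2

Since LHS ≠ RHS, this pair disproves the claim, and no lexicographically smaller pair (a ≤ b, non-negative integers) does.

For instance (3, 5) is also a counterexample (LHS = √(34) ≈ 5.831, RHS = 8), but it's lexicographically larger.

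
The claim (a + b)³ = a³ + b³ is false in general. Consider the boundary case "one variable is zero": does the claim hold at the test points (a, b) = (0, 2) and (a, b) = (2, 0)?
Yes, holds at both test points

At (0, 2): LHS = 8, RHS = 8 → equal
At (2, 0): LHS = 8, RHS = 8 → equal

So the claim does hold at both of these boundary points, even though it is not an identity.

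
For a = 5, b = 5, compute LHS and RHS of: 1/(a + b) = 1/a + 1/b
LHS = 1/(5 + 5) = 1/10
RHS = 1/5 + 1/5 = 2/5

LHS ≠ RHS, so the equation does not hold here.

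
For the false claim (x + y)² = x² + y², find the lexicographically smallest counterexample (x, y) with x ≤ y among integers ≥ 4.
(x, y) = (4, 4)

Substituting (4, 4) into the claim:
LHS = (4 + 4)² = 64
RHS = 4² + 4² = 32

Since LHS ≠ RHS, this pair disproves the claim, and no lexicographically smaller pair (x ≤ y, integers ≥ 4) does.

For instance (7, 9) is also a counterexample (LHS = 256, RHS = 130), but it's lexicographically larger.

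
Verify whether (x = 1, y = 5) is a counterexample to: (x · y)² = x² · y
Substituting x = 1, y = 5:
LHS = (1 · 5)² = 25
RHS = 1² · 5 = 5

Since LHS ≠ RHS, this pair disproves the claim.

Answer: Yes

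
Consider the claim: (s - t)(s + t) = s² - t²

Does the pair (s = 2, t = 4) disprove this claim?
Substituting s = 2, t = 4:
LHS = (2 - 4)(2 + 4) = -12
RHS = 2² - 4² = -12

The sides agree, so this pair does not disprove the claim.

Answer: No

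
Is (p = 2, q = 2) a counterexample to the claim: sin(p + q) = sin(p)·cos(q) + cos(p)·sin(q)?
Substituting p = 2, q = 2:
LHS = sin(2 + 2) = sin(4) ≈ -0.7568
RHS = sin(2)·cos(2) + cos(2)·sin(2) = 2·sin(2)·cos(2) ≈ -0.7568

The sides agree, so this pair does not disprove the claim.

Answer: No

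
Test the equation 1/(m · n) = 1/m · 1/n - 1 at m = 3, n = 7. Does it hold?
Substituting m = 3, n = 7:

LHS = 1/(3 · 7) = 1/21
RHS = 1/3 · 1/7 - 1 = -20/21

LHS ≠ RHS, so the equation does not hold at this point.

Answer: Fails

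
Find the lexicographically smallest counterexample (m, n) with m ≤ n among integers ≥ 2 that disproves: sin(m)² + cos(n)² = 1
Substituting (2, 3) into the claim:
LHS = sin(2)² + cos(3)² ≈ 1.807
RHS = 1

Since LHS ≠ RHS, this pair disproves the claim, and no lexicographically smaller pair (m ≤ n, integers ≥ 2) does.

For instance (2, 8) is also a counterexample (LHS = cos(8)² + sin(2)² ≈ 0.848, RHS = 1), but it's lexicographically larger.

Answer: (m, n) = (2, 3)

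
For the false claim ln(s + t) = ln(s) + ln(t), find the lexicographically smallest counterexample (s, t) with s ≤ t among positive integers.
(s, t) = (1, 1)

Substituting (1, 1) into the claim:
LHS = ln(1 + 1) = ln(2) ≈ 0.6931
RHS = ln(1) + ln(1) = 0

Since LHS ≠ RHS, this pair disproves the claim, and no lexicographically smaller pair (s ≤ t, positive integers) does.

For instance (8, 8) is also a counterexample (LHS = ln(16) ≈ 2.773, RHS = 2·ln(8) ≈ 4.159), but it's lexicographically larger.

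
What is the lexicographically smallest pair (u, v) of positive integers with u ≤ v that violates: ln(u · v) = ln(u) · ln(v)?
(u, v) = (1, 2)

At (1, 1): both sides equal 0, so it holds there.

Substituting (1, 2) into the claim:
LHS = ln(1 · 2) = ln(2) ≈ 0.6931
RHS = ln(1) · ln(2) = 0

Since LHS ≠ RHS, this pair disproves the claim, and no lexicographically smaller pair (u ≤ v, positive integers) does.

For instance (7, 8) is also a counterexample (LHS = ln(56) ≈ 4.025, RHS = ln(7)·ln(8) ≈ 4.046), but it's lexicographically larger.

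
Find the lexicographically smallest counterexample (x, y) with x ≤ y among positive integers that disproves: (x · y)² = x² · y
Substituting (1, 2) into the claim:
LHS = (1 · 2)² = 4
RHS = 1² · 2 = 2

Since LHS ≠ RHS, this pair disproves the claim, and no lexicographically smaller pair (x ≤ y, positive integers) does.

For instance (2, 5) is also a counterexample (LHS = 100, RHS = 20), but it's lexicographically larger.

Answer: (x, y) = (1, 2)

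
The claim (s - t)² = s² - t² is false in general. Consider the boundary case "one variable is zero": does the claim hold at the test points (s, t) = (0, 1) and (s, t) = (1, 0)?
Only at (1, 0)

At (0, 1): LHS = 1 ≠ RHS = -1
At (1, 0): LHS = 1, RHS = 1 → equal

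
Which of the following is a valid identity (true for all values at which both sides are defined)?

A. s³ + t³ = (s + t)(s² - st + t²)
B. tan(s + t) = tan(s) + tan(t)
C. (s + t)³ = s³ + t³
A

A: holds — e.g. at (2, 7), both sides equal 351.
B: fails at (2, 4) — LHS = tan(6) ≈ -0.291, RHS = tan(2) + tan(4) ≈ -1.027.
C: fails at (5, 5) — LHS = 1000, RHS = 250.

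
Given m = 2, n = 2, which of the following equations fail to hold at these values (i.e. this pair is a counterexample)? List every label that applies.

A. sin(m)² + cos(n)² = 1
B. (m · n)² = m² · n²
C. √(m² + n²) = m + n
C

Evaluating each claim at the given values:
A. LHS = cos(2)² + sin(2)² = 1, RHS = 1 → holds here (LHS = RHS)
B. LHS = 16, RHS = 16 → holds here (LHS = RHS)
C. LHS = 2·√(2) ≈ 2.828, RHS = 4 → fails here (LHS ≠ RHS)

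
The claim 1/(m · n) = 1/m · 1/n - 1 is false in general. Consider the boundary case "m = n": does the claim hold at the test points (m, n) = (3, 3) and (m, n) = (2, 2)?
At (3, 3): LHS = 1/9 ≠ RHS = -8/9
At (2, 2): LHS = 1/4 ≠ RHS = -3/4

Answer: No, fails at both test points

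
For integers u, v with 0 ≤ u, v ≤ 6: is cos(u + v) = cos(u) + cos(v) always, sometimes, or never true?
Never true

The claim fails for every pair in the range. For instance at (u, v) = (3, 4): LHS = cos(7) ≈ 0.7539, RHS = cos(3) + cos(4) ≈ -1.644.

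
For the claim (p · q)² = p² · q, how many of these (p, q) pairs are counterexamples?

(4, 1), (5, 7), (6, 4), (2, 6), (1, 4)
4

Testing each pair:
(4, 1): LHS = 16, RHS = 16 → satisfies claim
(5, 7): LHS = 1225, RHS = 175 → counterexample
(6, 4): LHS = 576, RHS = 144 → counterexample
(2, 6): LHS = 144, RHS = 24 → counterexample
(1, 4): LHS = 16, RHS = 4 → counterexample

That makes 4 counterexamples.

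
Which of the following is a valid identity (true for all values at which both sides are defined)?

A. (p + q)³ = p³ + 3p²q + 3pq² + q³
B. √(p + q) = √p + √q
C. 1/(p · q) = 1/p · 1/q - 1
A: holds — e.g. at (5, 5), both sides equal 1000.
B: fails at (1, 5) — LHS = √(6) ≈ 2.449, RHS = 1 + √(5) ≈ 3.236.
C: fails at (2, 7) — LHS = 1/14, RHS = -13/14.

Answer: A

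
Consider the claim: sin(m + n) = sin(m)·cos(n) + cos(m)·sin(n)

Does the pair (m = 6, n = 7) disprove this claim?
Substituting m = 6, n = 7:
LHS = sin(6 + 7) = sin(13) ≈ 0.4202
RHS = sin(6)·cos(7) + cos(6)·sin(7) = sin(6)·cos(7) + sin(7)·cos(6) ≈ 0.4202

The sides agree, so this pair does not disprove the claim.

Answer: No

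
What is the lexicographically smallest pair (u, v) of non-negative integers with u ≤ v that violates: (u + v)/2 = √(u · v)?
(u, v) = (0, 1)

Substituting (0, 1) into the claim:
LHS = (0 + 1)/2 = 1/2
RHS = √(0 · 1) = 0

Since LHS ≠ RHS, this pair disproves the claim, and no lexicographically smaller pair (u ≤ v, non-negative integers) does.

For instance (4, 5) is also a counterexample (LHS = 9/2, RHS = 2·√(5) ≈ 4.472), but it's lexicographically larger.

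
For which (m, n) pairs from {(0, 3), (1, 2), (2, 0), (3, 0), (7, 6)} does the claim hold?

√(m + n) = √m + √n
(0, 3), (2, 0), (3, 0)

Testing each pair:
(0, 3): LHS = √(3) ≈ 1.732, RHS = √(3) ≈ 1.732 → holds
(1, 2): LHS = √(3) ≈ 1.732, RHS = 1 + √(2) ≈ 2.414 → fails
(2, 0): LHS = √(2) ≈ 1.414, RHS = √(2) ≈ 1.414 → holds
(3, 0): LHS = √(3) ≈ 1.732, RHS = √(3) ≈ 1.732 → holds
(7, 6): LHS = √(13) ≈ 3.606, RHS = √(6) + √(7) ≈ 5.095 → fails

3 of 5 pairs satisfy the claim.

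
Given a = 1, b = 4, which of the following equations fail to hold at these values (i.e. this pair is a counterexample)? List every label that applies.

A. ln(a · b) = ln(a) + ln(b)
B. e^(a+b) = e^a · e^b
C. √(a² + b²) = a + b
Evaluating each claim at the given values:
A. LHS = ln(4) ≈ 1.386, RHS = ln(4) ≈ 1.386 → holds here (LHS = RHS)
B. LHS = e^5 ≈ 148.4, RHS = e^5 ≈ 148.4 → holds here (LHS = RHS)
C. LHS = √(17) ≈ 4.123, RHS = 5 → fails here (LHS ≠ RHS)

Answer: C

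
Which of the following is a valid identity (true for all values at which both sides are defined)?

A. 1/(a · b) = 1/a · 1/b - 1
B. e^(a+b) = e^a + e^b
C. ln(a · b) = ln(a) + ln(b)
A: fails at (4, 5) — LHS = 1/20, RHS = -19/20.
B: fails at (2, 3) — LHS = e^5 ≈ 148.4, RHS = e^2 + e^3 ≈ 27.47.
C: holds — e.g. at (2, 3), both sides equal ln(6) ≈ 1.792.

Answer: C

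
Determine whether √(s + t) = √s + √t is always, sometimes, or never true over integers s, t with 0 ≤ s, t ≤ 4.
It holds at (s, t) = (0, 1) (both sides equal 1), but fails at (s, t) = (2, 3) (LHS = √(5) ≈ 2.236, RHS = √(2) + √(3) ≈ 3.146).

Answer: Sometimes true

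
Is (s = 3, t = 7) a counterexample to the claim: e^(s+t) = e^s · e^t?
No

Substituting s = 3, t = 7:
LHS = e^(3+7) = e^10 ≈ 22026.5
RHS = e^3 · e^7 = e^10 ≈ 22026.5

The sides agree, so this pair does not disprove the claim.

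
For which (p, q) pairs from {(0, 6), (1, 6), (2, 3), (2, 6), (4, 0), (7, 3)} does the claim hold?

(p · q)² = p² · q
(0, 6), (4, 0)

Testing each pair:
(0, 6): LHS = 0, RHS = 0 → holds
(1, 6): LHS = 36, RHS = 6 → fails
(2, 3): LHS = 36, RHS = 12 → fails
(2, 6): LHS = 144, RHS = 24 → fails
(4, 0): LHS = 0, RHS = 0 → holds
(7, 3): LHS = 441, RHS = 147 → fails

2 of 6 pairs satisfy the claim.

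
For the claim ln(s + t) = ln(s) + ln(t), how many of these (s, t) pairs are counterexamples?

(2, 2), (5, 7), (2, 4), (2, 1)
3

Testing each pair:
(2, 2): LHS = ln(4) ≈ 1.386, RHS = 2·ln(2) ≈ 1.386 → satisfies claim
(5, 7): LHS = ln(12) ≈ 2.485, RHS = ln(5) + ln(7) ≈ 3.555 → counterexample
(2, 4): LHS = ln(6) ≈ 1.792, RHS = ln(2) + ln(4) ≈ 2.079 → counterexample
(2, 1): LHS = ln(3) ≈ 1.099, RHS = ln(2) ≈ 0.6931 → counterexample

That makes 3 counterexamples.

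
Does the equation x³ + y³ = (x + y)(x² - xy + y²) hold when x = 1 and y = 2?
Holds

Substituting x = 1, y = 2:

LHS = 1³ + 2³ = 9
RHS = (1 + 2)(1² - 1·2 + 2²) = 9

LHS = RHS, so the equation holds at this point.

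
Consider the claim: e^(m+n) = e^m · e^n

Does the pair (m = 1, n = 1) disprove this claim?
No

Substituting m = 1, n = 1:
LHS = e^(1+1) = e^2 ≈ 7.389
RHS = e^1 · e^1 = e^2 ≈ 7.389

The sides agree, so this pair does not disprove the claim.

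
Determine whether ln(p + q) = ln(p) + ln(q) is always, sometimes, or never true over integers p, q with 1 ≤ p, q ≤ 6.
It holds at (p, q) = (2, 2) (both sides equal ln(4) ≈ 1.386), but fails at (p, q) = (6, 3) (LHS = ln(9) ≈ 2.197, RHS = ln(3) + ln(6) ≈ 2.89).

Answer: Sometimes true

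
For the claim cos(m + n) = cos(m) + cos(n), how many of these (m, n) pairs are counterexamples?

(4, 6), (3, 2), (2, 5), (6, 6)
4

Testing each pair:
(4, 6): LHS = cos(10) ≈ -0.8391, RHS = cos(4) + cos(6) ≈ 0.3065 → counterexample
(3, 2): LHS = cos(5) ≈ 0.2837, RHS = cos(3) + cos(2) ≈ -1.406 → counterexample
(2, 5): LHS = cos(7) ≈ 0.7539, RHS = cos(2) + cos(5) ≈ -0.1325 → counterexample
(6, 6): LHS = cos(12) ≈ 0.8439, RHS = 2·cos(6) ≈ 1.92 → counterexample

That makes 4 counterexamples.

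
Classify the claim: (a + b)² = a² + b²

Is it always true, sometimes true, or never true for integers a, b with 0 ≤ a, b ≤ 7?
It holds at (a, b) = (0, 4) (both sides equal 16), but fails at (a, b) = (4, 2) (LHS = 36, RHS = 20).

Answer: Sometimes true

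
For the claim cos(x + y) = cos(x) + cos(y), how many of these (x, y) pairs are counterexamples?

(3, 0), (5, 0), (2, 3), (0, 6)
Testing each pair:
(3, 0): LHS = cos(3) ≈ -0.99, RHS = cos(3) + 1 ≈ 0.01001 → counterexample
(5, 0): LHS = cos(5) ≈ 0.2837, RHS = cos(5) + 1 ≈ 1.284 → counterexample
(2, 3): LHS = cos(5) ≈ 0.2837, RHS = cos(3) + cos(2) ≈ -1.406 → counterexample
(0, 6): LHS = cos(6) ≈ 0.9602, RHS = cos(6) + 1 ≈ 1.96 → counterexample

That makes 4 counterexamples.

Answer: 4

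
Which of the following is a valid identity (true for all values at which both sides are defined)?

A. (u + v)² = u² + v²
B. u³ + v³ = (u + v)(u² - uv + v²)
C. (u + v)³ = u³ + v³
B

A: fails at (2, 4) — LHS = 36, RHS = 20.
B: holds — e.g. at (1, 3), both sides equal 28.
C: fails at (1, 3) — LHS = 64, RHS = 28.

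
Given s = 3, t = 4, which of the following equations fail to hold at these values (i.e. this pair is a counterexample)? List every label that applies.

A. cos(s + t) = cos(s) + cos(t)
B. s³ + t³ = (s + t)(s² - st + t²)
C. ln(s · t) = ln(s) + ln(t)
Evaluating each claim at the given values:
A. LHS = cos(7) ≈ 0.7539, RHS = cos(3) + cos(4) ≈ -1.644 → fails here (LHS ≠ RHS)
B. LHS = 91, RHS = 91 → holds here (LHS = RHS)
C. LHS = ln(12) ≈ 2.485, RHS = ln(3) + ln(4) ≈ 2.485 → holds here (LHS = RHS)

Answer: A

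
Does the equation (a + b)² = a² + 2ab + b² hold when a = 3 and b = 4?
Substituting a = 3, b = 4:

LHS = (3 + 4)² = 49
RHS = 3² + 2·3·4 + 4² = 49

LHS = RHS, so the equation holds at this point.

Answer: Holds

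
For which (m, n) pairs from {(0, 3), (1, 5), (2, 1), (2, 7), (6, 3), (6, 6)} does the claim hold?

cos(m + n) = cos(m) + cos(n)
None

Testing each pair:
(0, 3): LHS = cos(3) ≈ -0.99, RHS = cos(3) + 1 ≈ 0.01001 → fails
(1, 5): LHS = cos(6) ≈ 0.9602, RHS = cos(5) + cos(1) ≈ 0.824 → fails
(2, 1): LHS = cos(3) ≈ -0.99, RHS = cos(2) + cos(1) ≈ 0.1242 → fails
(2, 7): LHS = cos(9) ≈ -0.9111, RHS = cos(2) + cos(7) ≈ 0.3378 → fails
(6, 3): LHS = cos(9) ≈ -0.9111, RHS = cos(3) + cos(6) ≈ -0.02982 → fails
(6, 6): LHS = cos(12) ≈ 0.8439, RHS = 2·cos(6) ≈ 1.92 → fails

No pair satisfies the claim.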